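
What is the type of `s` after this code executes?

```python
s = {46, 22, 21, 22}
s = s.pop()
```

Popping from a set of ints returns int

int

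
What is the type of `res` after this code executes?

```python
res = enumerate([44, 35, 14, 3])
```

enumerate() returns an enumerate iterator object

enumerate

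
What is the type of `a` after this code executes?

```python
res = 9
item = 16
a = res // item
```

int // int returns int (9 // 16 = 0)

int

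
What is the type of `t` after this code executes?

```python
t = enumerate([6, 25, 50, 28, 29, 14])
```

enumerate() returns an enumerate iterator object

enumerate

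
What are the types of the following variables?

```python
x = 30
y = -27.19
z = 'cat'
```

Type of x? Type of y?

x is int; y is float

int, float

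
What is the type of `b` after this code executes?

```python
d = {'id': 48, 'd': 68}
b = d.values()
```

.values() returns a dict_values view object

dict_values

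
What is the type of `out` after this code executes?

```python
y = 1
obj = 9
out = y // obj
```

int // int returns int (1 // 9 = 0)

int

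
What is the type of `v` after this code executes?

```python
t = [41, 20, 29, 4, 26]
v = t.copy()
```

list.copy() returns list

list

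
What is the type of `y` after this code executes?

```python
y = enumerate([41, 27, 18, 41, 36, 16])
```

enumerate() returns an enumerate iterator object

enumerate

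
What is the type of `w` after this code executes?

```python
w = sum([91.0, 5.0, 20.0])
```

sum() of floats returns float

float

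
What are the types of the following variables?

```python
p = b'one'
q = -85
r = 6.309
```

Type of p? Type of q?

p is bytes; q is int

bytes, int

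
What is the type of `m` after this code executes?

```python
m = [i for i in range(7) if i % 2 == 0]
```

A list comprehension [...] produces a list

list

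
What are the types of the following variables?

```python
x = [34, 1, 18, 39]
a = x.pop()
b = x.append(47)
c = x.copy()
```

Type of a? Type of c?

list.pop() returns the element (int); list.copy() returns list

int, list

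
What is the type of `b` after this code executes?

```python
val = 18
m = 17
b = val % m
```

int % int returns int (18 % 17 = 1)

int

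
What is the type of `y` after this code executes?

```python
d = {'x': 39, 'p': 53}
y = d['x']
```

Accessing dict[str, int] with key 'x' returns int value 39

int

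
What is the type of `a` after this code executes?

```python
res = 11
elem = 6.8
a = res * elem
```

int * float returns float (11 * 6.8 = 74.8)

float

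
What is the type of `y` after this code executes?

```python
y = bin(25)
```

bin() returns str representation

str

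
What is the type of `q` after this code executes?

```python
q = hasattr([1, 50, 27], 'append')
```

hasattr() returns bool

bool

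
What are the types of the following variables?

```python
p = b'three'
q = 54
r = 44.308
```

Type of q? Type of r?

q is int; r is float

int, float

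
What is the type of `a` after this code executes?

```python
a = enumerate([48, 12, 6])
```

enumerate() returns an enumerate iterator object

enumerate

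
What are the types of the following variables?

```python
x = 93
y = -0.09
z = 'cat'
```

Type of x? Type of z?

x is int; z is str

int, str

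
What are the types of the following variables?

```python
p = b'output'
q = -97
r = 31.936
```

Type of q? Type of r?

q is int; r is float

int, float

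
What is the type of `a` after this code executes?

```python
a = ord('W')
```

ord() returns int (Unicode code point)

int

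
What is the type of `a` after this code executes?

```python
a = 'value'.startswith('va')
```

str.startswith() returns bool

bool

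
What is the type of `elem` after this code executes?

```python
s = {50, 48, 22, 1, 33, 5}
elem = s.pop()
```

Popping from a set of ints returns int

int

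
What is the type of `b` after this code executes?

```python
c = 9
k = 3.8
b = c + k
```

int + float returns float (9 + 3.8 = 12.8)

float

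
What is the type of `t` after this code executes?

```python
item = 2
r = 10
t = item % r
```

int % int returns int (2 % 10 = 2)

int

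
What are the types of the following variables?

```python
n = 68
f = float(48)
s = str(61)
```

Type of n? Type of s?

n is int; s is str

int, str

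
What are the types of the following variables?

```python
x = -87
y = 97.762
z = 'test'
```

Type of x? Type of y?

x is int; y is float

int, float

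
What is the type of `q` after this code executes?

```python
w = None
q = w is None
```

'is' comparison returns bool

bool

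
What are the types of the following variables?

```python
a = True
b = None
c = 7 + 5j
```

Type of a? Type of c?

a is bool; c is complex

bool, complex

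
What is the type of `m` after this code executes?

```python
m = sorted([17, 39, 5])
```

sorted() always returns list

list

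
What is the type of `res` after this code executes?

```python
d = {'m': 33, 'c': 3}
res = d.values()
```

.values() returns a dict_values view object

dict_values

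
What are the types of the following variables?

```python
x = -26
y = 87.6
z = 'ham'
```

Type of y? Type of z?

y is float; z is str

float, str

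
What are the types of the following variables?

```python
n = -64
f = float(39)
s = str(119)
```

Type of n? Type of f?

n is int; f is float

int, float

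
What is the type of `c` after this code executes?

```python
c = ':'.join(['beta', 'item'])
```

str.join() returns str

str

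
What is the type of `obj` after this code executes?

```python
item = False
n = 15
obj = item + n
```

bool + int returns int (False is 0, so 0 + 15 = 15)

int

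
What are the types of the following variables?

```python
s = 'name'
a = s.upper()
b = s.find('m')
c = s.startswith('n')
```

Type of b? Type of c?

str.find() returns int; str.startswith() returns bool

int, bool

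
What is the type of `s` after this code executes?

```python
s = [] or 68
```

'or' returns first truthy value (68, which is int)

int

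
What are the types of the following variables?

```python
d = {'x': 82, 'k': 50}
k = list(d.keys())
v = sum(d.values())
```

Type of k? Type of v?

list(...) returns list; sum of int values returns int

list, int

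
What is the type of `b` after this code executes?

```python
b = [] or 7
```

'or' returns first truthy value (7, which is int)

int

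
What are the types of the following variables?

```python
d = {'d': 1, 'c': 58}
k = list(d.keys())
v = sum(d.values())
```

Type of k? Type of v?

list(...) returns list; sum of int values returns int

list, int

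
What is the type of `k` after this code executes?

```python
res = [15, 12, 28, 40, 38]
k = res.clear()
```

list.clear() returns None

NoneType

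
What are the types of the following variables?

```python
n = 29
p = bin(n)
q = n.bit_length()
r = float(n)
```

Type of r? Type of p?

float() returns float; bin() returns str

float, str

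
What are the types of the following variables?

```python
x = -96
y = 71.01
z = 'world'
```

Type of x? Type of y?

x is int; y is float

int, float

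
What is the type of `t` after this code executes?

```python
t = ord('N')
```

ord() returns int (Unicode code point)

int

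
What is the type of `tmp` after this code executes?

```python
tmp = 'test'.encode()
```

str.encode() returns bytes

bytes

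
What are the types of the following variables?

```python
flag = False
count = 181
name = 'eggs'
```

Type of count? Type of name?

count is int; name is str

int, str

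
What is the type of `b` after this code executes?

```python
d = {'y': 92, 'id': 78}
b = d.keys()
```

.keys() returns a dict_keys view object

dict_keys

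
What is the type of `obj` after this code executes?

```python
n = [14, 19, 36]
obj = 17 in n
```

'in' operator returns bool

bool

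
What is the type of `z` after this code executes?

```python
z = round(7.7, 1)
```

round() with ndigits arg returns float

float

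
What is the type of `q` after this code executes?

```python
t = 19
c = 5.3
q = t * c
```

int * float returns float (19 * 5.3 = 100.7)

float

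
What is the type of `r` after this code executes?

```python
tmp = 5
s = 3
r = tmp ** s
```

int ** positive int returns int (5 ** 3 = 125)

int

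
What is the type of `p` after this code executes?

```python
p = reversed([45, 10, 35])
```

reversed() on a list returns a list_reverseiterator

list_reverseiterator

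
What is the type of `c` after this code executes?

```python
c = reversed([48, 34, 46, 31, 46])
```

reversed() on a list returns a list_reverseiterator

list_reverseiterator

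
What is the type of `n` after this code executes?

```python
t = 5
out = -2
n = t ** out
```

int ** negative int returns float

float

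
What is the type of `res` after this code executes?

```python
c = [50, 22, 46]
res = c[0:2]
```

Slicing a list always returns a list

list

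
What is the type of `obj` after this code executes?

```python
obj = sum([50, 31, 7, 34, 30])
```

sum() of ints returns int

int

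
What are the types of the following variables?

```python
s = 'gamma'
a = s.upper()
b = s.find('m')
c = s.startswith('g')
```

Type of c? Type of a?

str.startswith() returns bool; str.upper() returns str

bool, str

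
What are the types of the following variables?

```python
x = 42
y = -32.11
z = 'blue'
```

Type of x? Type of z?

x is int; z is str

int, str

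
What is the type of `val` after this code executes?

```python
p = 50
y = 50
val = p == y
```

Equality comparison returns bool

bool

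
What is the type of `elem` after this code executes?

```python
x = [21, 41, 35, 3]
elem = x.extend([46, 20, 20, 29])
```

list.extend() returns None

NoneType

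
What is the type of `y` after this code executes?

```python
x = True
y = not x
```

'not' always returns bool

bool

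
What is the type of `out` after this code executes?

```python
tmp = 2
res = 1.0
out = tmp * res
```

int * float returns float (2 * 1.0 = 2.0)

float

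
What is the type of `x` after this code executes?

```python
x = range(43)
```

range() returns a range object

range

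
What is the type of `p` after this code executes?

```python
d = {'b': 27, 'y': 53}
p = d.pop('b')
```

dict.pop() returns the value (int)

int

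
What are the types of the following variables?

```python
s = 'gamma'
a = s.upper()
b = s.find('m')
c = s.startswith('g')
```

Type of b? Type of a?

str.find() returns int; str.upper() returns str

int, str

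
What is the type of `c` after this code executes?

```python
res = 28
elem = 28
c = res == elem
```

Equality comparison returns bool

bool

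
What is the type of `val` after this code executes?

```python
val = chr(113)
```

chr() returns str (single character)

str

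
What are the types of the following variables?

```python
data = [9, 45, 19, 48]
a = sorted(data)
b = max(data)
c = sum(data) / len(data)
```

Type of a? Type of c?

sorted() returns list; int / int returns float

list, float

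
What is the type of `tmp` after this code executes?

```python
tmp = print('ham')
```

print() returns None

NoneType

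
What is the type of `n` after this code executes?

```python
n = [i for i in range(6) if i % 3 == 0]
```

A list comprehension [...] produces a list

list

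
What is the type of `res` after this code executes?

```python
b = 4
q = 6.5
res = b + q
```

int + float returns float (4 + 6.5 = 10.5)

float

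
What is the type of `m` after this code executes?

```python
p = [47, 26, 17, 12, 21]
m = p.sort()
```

list.sort() returns None (sorts in place)

NoneType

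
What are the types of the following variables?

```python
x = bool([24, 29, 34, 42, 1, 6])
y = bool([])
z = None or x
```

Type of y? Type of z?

bool() returns bool; None or <bool> returns the bool

bool, bool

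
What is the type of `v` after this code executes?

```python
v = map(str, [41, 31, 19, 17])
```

map() returns a map iterator object

map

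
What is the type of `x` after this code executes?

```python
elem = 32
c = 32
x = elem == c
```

Equality comparison returns bool

bool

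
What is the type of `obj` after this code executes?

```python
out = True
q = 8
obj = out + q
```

bool + int returns int (True is 1, so 1 + 8 = 9)

int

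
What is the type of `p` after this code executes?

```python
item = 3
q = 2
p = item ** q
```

int ** positive int returns int (3 ** 2 = 9)

int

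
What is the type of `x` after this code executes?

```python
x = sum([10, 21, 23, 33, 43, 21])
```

sum() of ints returns int

int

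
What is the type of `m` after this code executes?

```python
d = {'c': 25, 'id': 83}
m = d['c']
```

Accessing dict[str, int] with key 'c' returns int value 25

int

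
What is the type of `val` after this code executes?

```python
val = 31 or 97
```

'or' returns the first truthy value (31, which is int)

int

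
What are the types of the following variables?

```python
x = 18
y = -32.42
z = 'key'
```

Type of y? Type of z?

y is float; z is str

float, str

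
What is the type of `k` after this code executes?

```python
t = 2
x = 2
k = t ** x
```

int ** positive int returns int (2 ** 2 = 4)

int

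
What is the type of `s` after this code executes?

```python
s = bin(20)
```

bin() returns str representation

str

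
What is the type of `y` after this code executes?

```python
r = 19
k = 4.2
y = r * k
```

int * float returns float (19 * 4.2 = 79.8)

float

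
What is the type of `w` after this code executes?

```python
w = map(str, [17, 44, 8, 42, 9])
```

map() returns a map iterator object

map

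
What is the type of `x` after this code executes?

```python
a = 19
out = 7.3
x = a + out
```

int + float returns float (19 + 7.3 = 26.3)

float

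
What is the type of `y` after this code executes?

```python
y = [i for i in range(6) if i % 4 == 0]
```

A list comprehension [...] produces a list

list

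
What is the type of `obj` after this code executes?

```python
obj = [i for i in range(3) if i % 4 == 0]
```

A list comprehension [...] produces a list

list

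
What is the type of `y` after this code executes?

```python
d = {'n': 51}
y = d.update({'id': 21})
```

dict.update() returns None

NoneType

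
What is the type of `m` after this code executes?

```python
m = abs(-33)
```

abs() of int returns int

int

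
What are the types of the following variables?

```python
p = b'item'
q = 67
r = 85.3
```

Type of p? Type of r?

p is bytes; r is float

bytes, float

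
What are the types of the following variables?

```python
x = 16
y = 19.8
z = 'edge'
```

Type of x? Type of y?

x is int; y is float

int, float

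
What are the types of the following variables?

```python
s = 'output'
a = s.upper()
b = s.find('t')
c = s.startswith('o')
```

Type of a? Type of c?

str.upper() returns str; str.startswith() returns bool

str, bool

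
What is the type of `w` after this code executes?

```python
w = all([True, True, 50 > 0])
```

all() returns bool

bool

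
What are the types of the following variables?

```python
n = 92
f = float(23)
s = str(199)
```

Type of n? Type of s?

n is int; s is str

int, str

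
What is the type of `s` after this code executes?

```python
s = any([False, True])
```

any() returns bool

bool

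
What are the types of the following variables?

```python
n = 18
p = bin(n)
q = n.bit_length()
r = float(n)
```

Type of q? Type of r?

int.bit_length() returns int; float() returns float

int, float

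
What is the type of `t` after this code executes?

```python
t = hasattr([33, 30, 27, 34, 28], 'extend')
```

hasattr() returns bool

bool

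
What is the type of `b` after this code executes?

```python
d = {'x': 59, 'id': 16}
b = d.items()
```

dict.items() returns a dict_items view

dict_items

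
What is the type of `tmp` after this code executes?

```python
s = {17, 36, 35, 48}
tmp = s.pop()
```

Popping from a set of ints returns int

int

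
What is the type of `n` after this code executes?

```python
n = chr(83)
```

chr() returns str (single character)

str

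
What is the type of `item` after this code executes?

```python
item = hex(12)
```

hex() returns str representation

str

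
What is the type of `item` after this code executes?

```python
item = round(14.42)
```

round() with no ndigits arg returns int

int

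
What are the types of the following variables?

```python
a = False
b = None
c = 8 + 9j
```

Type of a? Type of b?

a is bool; b is NoneType

bool, NoneType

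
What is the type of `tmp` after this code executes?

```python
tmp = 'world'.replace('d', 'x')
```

str.replace() returns str

str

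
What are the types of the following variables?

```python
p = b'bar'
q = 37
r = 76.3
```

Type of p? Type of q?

p is bytes; q is int

bytes, int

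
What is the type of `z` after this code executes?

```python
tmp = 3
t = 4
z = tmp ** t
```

int ** positive int returns int (3 ** 4 = 81)

int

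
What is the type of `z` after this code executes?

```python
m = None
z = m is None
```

'is' comparison returns bool

bool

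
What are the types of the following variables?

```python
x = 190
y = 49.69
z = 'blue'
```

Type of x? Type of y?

x is int; y is float

int, float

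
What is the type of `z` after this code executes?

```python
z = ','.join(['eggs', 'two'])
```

str.join() returns str

str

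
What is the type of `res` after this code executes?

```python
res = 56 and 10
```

'and' returns the last value when all truthy (10, which is int)

int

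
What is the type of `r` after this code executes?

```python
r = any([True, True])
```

any() returns bool

bool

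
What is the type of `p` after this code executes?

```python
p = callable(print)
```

callable() returns bool

bool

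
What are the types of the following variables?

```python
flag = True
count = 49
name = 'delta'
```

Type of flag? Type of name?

flag is bool; name is str

bool, str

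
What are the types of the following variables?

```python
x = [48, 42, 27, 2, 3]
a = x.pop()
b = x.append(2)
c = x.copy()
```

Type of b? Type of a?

list.append() returns None; list.pop() returns the element (int)

NoneType, int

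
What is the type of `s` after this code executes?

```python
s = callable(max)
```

callable() returns bool

bool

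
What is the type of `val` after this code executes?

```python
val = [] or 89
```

'or' returns first truthy value (89, which is int)

int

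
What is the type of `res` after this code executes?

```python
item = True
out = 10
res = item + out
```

bool + int returns int (True is 1, so 1 + 10 = 11)

int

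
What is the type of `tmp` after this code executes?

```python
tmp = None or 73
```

'or' with None returns the other value (73, int)

int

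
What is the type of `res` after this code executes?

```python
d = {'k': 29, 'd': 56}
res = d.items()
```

dict.items() returns a dict_items view

dict_items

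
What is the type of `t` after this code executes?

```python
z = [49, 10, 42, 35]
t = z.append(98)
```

list.append() returns None (mutates in place)

NoneType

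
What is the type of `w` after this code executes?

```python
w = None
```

None has type NoneType

NoneType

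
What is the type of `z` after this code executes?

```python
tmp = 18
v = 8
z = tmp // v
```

int // int returns int (18 // 8 = 2)

int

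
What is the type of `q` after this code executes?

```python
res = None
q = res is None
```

'is' comparison returns bool

bool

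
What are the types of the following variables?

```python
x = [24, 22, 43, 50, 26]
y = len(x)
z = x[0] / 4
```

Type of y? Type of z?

len() returns int; int / int returns float

int, float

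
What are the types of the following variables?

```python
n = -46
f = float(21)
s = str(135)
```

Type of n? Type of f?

n is int; f is float

int, float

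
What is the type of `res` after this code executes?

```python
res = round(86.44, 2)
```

round() with ndigits arg returns float

float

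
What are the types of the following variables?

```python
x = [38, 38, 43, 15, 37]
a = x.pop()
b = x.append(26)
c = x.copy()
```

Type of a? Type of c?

list.pop() returns the element (int); list.copy() returns list

int, list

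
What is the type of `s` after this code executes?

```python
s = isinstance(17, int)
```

isinstance() returns bool

bool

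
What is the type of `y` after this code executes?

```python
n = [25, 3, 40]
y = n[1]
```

Indexing a list of ints returns int (n[1] = 3)

int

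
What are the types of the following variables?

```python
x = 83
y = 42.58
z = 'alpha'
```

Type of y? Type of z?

y is float; z is str

float, str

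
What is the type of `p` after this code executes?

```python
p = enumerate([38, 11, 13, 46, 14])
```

enumerate() returns an enumerate iterator object

enumerate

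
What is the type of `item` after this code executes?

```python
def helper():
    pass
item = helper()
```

A function with no return statement returns None

NoneType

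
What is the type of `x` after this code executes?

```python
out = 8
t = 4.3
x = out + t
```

int + float returns float (8 + 4.3 = 12.3)

float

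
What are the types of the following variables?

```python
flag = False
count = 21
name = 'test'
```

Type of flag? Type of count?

flag is bool; count is int

bool, int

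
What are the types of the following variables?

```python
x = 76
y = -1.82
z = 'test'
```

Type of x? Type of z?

x is int; z is str

int, str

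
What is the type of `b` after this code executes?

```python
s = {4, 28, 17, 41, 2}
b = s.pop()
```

Popping from a set of ints returns int

int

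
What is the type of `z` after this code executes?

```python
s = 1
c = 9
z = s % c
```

int % int returns int (1 % 9 = 1)

int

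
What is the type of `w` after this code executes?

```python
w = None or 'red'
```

'or' with None returns the other value ('red', str)

str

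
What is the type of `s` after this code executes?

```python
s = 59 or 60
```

'or' returns the first truthy value (59, which is int)

int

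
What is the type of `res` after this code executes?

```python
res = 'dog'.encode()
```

str.encode() returns bytes

bytes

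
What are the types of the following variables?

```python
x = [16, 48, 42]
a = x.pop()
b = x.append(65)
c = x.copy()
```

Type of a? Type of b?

list.pop() returns the element (int); list.append() returns None

int, NoneType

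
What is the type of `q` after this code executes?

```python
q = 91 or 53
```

'or' returns the first truthy value (91, which is int)

int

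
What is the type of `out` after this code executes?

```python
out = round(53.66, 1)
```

round() with ndigits arg returns float

float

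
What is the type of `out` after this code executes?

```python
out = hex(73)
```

hex() returns str representation

str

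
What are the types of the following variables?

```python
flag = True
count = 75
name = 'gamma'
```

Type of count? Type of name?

count is int; name is str

int, str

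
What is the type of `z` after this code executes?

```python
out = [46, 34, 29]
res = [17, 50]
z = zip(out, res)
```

zip() returns a zip iterator object

zip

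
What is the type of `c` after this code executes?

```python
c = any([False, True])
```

any() returns bool

bool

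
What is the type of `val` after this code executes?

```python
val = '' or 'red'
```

'or' returns first truthy value ('red', which is str)

str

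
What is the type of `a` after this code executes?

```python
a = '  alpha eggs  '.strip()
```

str.strip() returns str

str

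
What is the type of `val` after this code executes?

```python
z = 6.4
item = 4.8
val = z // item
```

float // float returns float (floor division preserves float type)

float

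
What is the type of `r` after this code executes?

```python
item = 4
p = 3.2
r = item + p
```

int + float returns float (4 + 3.2 = 7.2)

float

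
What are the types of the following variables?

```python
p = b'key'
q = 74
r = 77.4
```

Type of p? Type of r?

p is bytes; r is float

bytes, float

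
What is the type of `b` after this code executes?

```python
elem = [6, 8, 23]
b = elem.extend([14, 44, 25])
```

list.extend() returns None

NoneType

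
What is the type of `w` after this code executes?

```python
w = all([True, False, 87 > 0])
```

all() returns bool

bool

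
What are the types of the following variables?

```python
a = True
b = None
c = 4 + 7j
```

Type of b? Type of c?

b is NoneType; c is complex

NoneType, complex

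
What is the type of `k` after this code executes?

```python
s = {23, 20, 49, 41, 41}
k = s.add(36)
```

set.add() returns None (mutates in place)

NoneType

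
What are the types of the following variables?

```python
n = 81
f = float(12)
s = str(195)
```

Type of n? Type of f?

n is int; f is float

int, float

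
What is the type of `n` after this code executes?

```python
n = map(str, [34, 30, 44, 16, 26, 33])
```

map() returns a map iterator object

map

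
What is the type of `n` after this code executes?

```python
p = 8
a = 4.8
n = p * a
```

int * float returns float (8 * 4.8 = 38.4)

float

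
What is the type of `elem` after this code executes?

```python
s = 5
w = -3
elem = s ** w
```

int ** negative int returns float

float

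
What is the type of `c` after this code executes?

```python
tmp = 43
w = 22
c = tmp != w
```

Comparison operators return bool

bool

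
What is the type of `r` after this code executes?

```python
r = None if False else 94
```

Ternary: condition is False, else branch (94) taken → int

int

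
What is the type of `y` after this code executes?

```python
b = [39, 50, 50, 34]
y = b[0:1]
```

Slicing a list always returns a list

list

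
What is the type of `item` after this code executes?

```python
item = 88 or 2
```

'or' returns the first truthy value (88, which is int)

int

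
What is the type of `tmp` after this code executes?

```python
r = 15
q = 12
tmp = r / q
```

int / int always returns float in Python 3 (15 / 12 = 1.25)

float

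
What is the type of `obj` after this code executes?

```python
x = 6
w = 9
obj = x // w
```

int // int returns int (6 // 9 = 0)

int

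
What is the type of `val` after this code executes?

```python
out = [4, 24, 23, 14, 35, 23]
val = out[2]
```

Indexing a list of ints returns int (out[2] = 23)

int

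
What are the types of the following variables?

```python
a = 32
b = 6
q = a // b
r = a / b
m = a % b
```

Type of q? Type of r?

int // int returns int; int / int returns float

int, float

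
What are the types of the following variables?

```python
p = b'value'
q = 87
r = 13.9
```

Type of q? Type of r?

q is int; r is float

int, float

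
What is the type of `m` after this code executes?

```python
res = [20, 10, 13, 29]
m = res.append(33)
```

list.append() returns None (mutates in place)

NoneType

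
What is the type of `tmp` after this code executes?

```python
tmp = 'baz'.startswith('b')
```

str.startswith() returns bool

bool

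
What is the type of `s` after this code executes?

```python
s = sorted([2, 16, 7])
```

sorted() always returns list

list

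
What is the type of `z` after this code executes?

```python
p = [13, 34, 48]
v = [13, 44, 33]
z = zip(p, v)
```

zip() returns a zip iterator object

zip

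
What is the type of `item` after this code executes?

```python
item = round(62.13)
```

round() with no ndigits arg returns int

int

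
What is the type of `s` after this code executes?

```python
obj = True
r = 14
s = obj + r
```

bool + int returns int (True is 1, so 1 + 14 = 15)

int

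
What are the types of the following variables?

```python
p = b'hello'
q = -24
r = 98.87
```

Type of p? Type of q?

p is bytes; q is int

bytes, int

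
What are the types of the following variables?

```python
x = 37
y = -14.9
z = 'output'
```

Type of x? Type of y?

x is int; y is float

int, float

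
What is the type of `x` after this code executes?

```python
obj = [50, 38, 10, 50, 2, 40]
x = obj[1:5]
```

Slicing a list always returns a list

list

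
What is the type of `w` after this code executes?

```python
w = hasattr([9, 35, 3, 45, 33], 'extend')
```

hasattr() returns bool

bool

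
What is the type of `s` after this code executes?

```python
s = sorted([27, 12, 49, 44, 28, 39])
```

sorted() always returns list

list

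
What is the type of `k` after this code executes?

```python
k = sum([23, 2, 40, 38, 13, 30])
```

sum() of ints returns int

int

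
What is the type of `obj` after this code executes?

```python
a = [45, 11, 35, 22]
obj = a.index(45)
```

list.index() returns int

int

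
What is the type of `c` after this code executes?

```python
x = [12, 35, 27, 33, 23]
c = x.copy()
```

list.copy() returns list

list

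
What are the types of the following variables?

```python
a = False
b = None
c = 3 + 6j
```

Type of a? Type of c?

a is bool; c is complex

bool, complex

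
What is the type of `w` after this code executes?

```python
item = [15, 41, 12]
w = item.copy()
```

list.copy() returns list

list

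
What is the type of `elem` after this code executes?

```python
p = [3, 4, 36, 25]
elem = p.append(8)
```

list.append() returns None (mutates in place)

NoneType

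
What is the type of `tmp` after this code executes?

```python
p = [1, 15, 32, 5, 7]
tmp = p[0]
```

Indexing a list of ints returns int (p[0] = 1)

int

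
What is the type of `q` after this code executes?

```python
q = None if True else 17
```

Ternary: condition is True, if branch (None) taken → NoneType

NoneType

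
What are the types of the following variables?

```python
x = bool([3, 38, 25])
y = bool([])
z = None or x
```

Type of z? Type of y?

None or <bool> returns the bool; bool() returns bool

bool, bool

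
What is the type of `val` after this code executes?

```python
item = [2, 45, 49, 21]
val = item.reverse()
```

list.reverse() returns None

NoneType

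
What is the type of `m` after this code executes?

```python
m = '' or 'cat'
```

'or' returns first truthy value ('cat', which is str)

str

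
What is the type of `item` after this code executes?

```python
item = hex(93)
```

hex() returns str representation

str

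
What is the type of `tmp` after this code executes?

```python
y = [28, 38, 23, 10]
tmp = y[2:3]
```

Slicing a list always returns a list

list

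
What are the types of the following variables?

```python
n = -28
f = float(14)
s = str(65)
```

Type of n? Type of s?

n is int; s is str

int, str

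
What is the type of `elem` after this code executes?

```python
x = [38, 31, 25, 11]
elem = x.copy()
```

list.copy() returns list

list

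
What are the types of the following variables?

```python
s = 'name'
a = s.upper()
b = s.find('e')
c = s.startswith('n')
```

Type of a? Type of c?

str.upper() returns str; str.startswith() returns bool

str, bool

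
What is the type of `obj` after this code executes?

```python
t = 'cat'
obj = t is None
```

'is' comparison returns bool

bool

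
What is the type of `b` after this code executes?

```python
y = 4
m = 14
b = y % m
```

int % int returns int (4 % 14 = 4)

int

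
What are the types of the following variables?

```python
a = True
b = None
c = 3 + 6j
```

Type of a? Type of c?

a is bool; c is complex

bool, complex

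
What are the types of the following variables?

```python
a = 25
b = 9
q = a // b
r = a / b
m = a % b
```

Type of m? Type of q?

int % int returns int; int // int returns int

int, int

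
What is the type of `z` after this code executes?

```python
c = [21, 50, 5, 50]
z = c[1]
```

Indexing a list of ints returns int (c[1] = 50)

int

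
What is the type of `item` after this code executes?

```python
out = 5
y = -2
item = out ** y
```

int ** negative int returns float

float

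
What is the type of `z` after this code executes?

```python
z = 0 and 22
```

'and' returns the first falsy value (0, which is int)

int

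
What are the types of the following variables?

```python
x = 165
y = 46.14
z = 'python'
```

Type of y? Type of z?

y is float; z is str

float, str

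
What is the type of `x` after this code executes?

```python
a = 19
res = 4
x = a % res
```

int % int returns int (19 % 4 = 3)

int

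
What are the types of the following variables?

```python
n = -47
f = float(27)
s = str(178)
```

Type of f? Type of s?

f is float; s is str

float, str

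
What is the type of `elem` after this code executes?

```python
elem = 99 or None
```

'or' returns first truthy value (99, int)

int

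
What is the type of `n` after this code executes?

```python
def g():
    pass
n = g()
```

A function with no return statement returns None

NoneType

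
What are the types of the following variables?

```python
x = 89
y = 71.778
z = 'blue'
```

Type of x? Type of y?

x is int; y is float

int, float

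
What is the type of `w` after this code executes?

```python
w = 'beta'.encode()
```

str.encode() returns bytes

bytes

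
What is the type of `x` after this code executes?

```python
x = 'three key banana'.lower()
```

str.lower() returns str

str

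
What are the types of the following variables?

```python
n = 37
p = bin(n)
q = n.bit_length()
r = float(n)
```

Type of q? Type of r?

int.bit_length() returns int; float() returns float

int, float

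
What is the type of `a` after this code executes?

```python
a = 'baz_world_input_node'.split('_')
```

str.split() returns list

list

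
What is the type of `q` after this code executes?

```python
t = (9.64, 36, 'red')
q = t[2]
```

Index 2 of tuple is 'red' which is str

str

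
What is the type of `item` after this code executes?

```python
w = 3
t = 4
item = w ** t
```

int ** positive int returns int (3 ** 4 = 81)

int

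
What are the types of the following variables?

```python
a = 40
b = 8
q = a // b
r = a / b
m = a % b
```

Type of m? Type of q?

int % int returns int; int // int returns int

int, int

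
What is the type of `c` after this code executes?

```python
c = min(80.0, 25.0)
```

min() of floats returns float

float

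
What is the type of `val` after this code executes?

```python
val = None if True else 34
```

Ternary: condition is True, if branch (None) taken → NoneType

NoneType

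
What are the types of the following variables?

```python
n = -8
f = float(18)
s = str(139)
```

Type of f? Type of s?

f is float; s is str

float, str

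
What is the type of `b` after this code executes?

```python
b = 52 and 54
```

'and' returns the last value when all truthy (54, which is int)

int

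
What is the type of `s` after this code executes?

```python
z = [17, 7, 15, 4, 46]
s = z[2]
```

Indexing a list of ints returns int (z[2] = 15)

int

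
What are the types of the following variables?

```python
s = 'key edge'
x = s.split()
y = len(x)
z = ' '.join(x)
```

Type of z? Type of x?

str.join() returns str; str.split() returns list

str, list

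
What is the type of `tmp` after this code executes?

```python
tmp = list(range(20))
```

list(range(...)) returns list

list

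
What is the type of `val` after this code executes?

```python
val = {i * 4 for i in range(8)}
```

A set comprehension {expr for x in iterable} produces a set

set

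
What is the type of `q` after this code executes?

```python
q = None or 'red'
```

'or' with None returns the other value ('red', str)

str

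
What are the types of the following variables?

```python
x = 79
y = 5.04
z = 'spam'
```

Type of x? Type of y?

x is int; y is float

int, float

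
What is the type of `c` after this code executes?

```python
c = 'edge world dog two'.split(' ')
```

str.split() returns list

list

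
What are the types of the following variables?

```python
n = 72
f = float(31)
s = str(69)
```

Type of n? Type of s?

n is int; s is str

int, str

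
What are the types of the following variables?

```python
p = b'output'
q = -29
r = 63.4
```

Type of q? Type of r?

q is int; r is float

int, float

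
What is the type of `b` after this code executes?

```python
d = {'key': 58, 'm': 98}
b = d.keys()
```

.keys() returns a dict_keys view object

dict_keys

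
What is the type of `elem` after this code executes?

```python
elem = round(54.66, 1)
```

round() with ndigits arg returns float

float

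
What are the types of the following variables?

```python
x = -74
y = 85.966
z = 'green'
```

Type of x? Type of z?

x is int; z is str

int, str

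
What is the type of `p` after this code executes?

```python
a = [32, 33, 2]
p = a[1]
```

Indexing a list of ints returns int (a[1] = 33)

int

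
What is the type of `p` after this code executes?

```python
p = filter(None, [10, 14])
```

filter() returns a filter iterator object

filter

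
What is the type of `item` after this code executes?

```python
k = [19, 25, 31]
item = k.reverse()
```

list.reverse() returns None

NoneType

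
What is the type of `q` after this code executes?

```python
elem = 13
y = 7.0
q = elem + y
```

int + float returns float (13 + 7.0 = 20.0)

float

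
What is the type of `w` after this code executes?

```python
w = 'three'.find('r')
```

str.find() returns int (index, or -1)

int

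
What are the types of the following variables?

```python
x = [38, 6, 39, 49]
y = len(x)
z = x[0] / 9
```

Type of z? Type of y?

int / int returns float; len() returns int

float, int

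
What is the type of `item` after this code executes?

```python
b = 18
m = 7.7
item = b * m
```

int * float returns float (18 * 7.7 = 138.6)

float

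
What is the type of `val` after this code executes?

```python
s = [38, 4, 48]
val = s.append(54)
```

list.append() returns None (mutates in place)

NoneType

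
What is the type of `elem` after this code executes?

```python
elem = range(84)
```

range() returns a range object

range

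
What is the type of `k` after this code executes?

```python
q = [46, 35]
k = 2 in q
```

'in' operator returns bool

bool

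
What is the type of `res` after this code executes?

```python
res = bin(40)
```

bin() returns str representation

str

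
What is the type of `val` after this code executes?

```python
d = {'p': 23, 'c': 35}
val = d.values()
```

.values() returns a dict_values view object

dict_values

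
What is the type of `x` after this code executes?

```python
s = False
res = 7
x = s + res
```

bool + int returns int (False is 0, so 0 + 7 = 7)

int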